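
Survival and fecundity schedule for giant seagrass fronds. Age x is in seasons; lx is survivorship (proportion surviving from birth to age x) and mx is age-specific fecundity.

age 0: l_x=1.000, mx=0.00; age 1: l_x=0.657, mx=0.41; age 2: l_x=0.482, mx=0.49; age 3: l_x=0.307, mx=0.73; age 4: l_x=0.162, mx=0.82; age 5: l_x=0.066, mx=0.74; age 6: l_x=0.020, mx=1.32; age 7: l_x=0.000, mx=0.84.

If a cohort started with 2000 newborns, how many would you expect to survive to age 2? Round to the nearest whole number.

964

Expected survivors = N0 · l_2 = 2000 × 0.482 = 964 → 964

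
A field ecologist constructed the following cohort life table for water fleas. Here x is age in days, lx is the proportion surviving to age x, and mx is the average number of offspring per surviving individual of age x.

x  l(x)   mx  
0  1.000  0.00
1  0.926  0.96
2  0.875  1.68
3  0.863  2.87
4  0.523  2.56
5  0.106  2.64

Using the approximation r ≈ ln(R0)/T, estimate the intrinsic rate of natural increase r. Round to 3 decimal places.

0.668

R0 = Σ lx·mx = 0 + 0.88896 + 1.47 + 2.47681 + 1.33888 + 0.27984 = 6.45449
Σ x·lx·mx = 18.01411; T = 18.01411/6.45449 = 2.79094…
r ≈ ln(R0)/T = ln(6.45449)/2.79094… = 0.66815… → 0.668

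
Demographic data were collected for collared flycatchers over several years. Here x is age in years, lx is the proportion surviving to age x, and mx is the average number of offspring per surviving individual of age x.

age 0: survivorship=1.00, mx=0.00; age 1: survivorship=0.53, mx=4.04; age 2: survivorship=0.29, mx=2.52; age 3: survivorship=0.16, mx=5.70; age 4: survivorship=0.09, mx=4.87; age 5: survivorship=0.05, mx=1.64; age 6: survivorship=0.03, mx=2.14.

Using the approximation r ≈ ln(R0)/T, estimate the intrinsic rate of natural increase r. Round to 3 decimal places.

R0 = Σ lx·mx = 0 + 2.1412 + 0.7308 + 0.912 + 0.4383 + 0.082 + 0.0642 = 4.3685
Σ x·lx·mx = 8.8872; T = 8.8872/4.3685 = 2.03438…
r ≈ ln(R0)/T = ln(4.3685)/2.03438… = 0.72475… → 0.725

0.725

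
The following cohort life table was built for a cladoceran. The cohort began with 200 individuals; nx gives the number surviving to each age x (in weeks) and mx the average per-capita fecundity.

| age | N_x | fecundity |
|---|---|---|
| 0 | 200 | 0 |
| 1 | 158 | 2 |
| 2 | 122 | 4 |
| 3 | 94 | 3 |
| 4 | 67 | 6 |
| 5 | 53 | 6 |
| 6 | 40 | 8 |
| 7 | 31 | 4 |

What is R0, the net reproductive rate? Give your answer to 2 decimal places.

lx = nx/n0 = nx/200: 1, 0.79, 0.61, 0.47, 0.335, 0.265, 0.2, 0.155
lx·mx by age: 0, 1.58, 2.44, 1.41, 2.01, 1.59, 1.6, 0.62
R0 = Σ lx·mx = 11.25 → 11.25

11.25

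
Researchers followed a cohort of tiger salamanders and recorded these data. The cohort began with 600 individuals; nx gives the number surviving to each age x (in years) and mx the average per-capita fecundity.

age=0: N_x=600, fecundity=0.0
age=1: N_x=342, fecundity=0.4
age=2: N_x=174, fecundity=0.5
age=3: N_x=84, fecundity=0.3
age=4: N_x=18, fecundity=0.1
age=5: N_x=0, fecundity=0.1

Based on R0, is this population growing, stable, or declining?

lx = nx/n0 = nx/600: 1, 0.57, 0.29, 0.14, 0.03, 0
R0 = Σ lx·mx = 0 + 0.228 + 0.145 + 0.042 + 0.003 + 0 = 0.418
R0 < 1, so the population is declining.

declining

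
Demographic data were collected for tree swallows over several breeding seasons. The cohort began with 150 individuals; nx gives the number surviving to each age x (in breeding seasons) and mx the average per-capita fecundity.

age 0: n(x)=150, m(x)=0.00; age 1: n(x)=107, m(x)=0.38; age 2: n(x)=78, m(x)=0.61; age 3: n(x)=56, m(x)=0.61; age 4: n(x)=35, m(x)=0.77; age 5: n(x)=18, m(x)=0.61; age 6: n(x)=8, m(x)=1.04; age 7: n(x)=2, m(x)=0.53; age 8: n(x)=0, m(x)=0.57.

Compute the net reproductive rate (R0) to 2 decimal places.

1.13

lx = nx/n0 = nx/150: 1, 0.71333…, 0.52, 0.37333…, 0.23333…, 0.12, 0.05333…, 0.01333…, 0
lx·mx by age: 0, 0.271067…, 0.3172, 0.227733…, 0.179667…, 0.0732, 0.055467…, 0.007067…, 0
R0 = Σ lx·mx = 1.1314… → 1.13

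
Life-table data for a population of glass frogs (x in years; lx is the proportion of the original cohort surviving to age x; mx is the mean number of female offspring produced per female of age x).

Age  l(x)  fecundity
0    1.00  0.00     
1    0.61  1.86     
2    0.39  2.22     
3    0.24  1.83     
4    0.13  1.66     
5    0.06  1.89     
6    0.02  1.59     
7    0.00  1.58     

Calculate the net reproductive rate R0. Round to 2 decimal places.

lx·mx by age: 0, 1.1346, 0.8658, 0.4392, 0.2158, 0.1134, 0.0318, 0
R0 = Σ lx·mx = 2.8006 → 2.80

2.80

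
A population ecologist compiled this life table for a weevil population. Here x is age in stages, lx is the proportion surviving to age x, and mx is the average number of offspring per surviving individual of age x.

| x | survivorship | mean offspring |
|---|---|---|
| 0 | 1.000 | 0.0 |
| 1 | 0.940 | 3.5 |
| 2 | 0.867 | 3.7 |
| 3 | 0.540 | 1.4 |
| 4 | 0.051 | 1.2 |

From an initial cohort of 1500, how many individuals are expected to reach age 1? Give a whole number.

Expected survivors = N0 · l_1 = 1500 × 0.940 = 1410 → 1410

1410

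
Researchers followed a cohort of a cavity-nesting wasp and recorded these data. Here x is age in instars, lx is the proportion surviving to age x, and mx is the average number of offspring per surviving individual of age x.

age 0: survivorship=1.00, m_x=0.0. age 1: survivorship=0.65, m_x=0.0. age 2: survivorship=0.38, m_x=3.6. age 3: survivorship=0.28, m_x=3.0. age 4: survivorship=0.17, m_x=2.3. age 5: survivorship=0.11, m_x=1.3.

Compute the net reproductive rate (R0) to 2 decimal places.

2.74

lx·mx by age: 0, 0, 1.368, 0.84, 0.391, 0.143
R0 = Σ lx·mx = 2.742 → 2.74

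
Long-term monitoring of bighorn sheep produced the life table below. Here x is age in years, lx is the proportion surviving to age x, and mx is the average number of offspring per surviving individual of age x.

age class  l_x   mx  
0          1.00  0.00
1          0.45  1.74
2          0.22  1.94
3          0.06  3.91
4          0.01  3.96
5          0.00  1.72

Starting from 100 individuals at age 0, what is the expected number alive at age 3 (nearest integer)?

Expected survivors = N0 · l_3 = 100 × 0.06 = 6 → 6

6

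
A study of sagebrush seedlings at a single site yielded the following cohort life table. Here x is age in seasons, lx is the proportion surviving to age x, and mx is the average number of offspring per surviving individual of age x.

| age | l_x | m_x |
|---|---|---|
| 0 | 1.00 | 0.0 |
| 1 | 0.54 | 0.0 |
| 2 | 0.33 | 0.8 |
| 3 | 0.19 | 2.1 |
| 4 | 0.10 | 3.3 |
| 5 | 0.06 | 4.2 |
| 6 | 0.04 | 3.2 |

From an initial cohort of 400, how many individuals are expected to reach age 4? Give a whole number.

Expected survivors = N0 · l_4 = 400 × 0.10 = 40 → 40

40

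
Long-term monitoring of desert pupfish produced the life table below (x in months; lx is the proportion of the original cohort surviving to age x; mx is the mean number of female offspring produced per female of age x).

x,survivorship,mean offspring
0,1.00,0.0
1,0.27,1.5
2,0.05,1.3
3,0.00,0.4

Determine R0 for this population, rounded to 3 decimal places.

lx·mx by age: 0, 0.405, 0.065, 0
R0 = Σ lx·mx = 0.47 → 0.470

0.470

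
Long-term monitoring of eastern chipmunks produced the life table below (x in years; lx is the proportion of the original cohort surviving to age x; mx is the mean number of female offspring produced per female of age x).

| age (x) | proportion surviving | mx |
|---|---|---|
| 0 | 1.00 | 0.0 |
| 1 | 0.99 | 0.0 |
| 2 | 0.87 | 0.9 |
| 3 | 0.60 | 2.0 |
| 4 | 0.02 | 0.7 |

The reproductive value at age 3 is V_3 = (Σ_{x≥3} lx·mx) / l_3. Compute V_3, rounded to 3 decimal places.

lx·mx for x ≥ 3: 1.2, 0.014 → sum = 1.214
V_3 = 1.214 / l_3 = 1.214 / 0.6 = 2.023333… → 2.023

2.023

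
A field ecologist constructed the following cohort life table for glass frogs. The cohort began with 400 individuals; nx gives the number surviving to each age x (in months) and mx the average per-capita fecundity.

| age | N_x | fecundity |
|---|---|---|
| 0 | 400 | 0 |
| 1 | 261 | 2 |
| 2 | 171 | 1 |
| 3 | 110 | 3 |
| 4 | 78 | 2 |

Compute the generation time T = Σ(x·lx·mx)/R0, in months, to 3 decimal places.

lx = nx/n0 = nx/400: 1, 0.6525, 0.4275, 0.275, 0.195
lx·mx: 0, 1.305, 0.4275, 0.825, 0.39 → R0 = 2.9475
x·lx·mx: 0, 1.305, 0.855, 2.475, 1.56 → Σ = 6.195
T = 6.195 / 2.9475 = 2.101781… → 2.102

2.102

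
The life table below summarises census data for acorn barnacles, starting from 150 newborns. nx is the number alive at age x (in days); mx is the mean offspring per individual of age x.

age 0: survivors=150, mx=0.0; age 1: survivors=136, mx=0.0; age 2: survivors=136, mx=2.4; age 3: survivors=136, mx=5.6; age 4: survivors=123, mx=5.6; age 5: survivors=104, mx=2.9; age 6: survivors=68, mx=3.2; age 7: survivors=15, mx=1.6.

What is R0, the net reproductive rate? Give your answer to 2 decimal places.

lx = nx/n0 = nx/150: 1, 0.90667…, 0.90667…, 0.90667…, 0.82, 0.69333…, 0.45333…, 0.1
lx·mx by age: 0, 0, 2.176…, 5.077333…, 4.592, 2.010667…, 1.450667…, 0.16
R0 = Σ lx·mx = 15.466667… → 15.47

15.47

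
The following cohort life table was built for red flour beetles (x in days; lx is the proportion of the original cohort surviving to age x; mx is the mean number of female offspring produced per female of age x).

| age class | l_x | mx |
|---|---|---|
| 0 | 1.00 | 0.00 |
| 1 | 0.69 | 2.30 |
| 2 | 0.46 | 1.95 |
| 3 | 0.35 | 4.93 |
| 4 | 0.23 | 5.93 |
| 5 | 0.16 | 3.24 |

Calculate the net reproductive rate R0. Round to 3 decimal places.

6.092

lx·mx by age: 0, 1.587, 0.897, 1.7255, 1.3639, 0.5184
R0 = Σ lx·mx = 6.0918 → 6.092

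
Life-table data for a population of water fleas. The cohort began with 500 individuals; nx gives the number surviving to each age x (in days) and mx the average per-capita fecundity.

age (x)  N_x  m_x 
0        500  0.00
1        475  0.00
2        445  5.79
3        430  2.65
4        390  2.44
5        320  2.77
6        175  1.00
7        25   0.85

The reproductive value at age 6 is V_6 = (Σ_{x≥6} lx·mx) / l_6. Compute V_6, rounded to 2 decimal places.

lx = nx/n0 = nx/500: 1, 0.95, 0.89, 0.86, 0.78, 0.64, 0.35, 0.05
lx·mx for x ≥ 6: 0.35, 0.0425 → sum = 0.3925
V_6 = 0.3925 / l_6 = 0.3925 / 0.35 = 1.121429… → 1.12

1.12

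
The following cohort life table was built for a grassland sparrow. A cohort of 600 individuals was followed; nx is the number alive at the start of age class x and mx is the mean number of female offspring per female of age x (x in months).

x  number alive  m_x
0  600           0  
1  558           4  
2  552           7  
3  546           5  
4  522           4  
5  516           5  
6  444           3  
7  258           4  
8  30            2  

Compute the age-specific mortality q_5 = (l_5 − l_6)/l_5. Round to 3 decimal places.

0.140

lx = nx/n0 = nx/600: 1, 0.93, 0.92, 0.91, 0.87, 0.86, 0.74, 0.43, 0.05
q_5 = (l_5 − l_6) / l_5 = (0.86 − 0.74) / 0.86
     = 0.12 / 0.86 = 0.139535… → 0.140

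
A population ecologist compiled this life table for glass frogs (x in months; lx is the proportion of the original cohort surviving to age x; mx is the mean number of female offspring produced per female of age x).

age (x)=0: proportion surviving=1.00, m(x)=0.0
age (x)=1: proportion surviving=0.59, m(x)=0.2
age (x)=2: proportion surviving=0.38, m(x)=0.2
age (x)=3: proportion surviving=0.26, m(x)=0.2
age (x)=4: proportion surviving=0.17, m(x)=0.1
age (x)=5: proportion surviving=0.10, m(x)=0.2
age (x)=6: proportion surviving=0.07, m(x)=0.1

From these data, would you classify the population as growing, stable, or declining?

declining

R0 = Σ lx·mx = 0 + 0.118 + 0.076 + 0.052 + 0.017 + 0.02 + 0.007 = 0.29
R0 < 1, so the population is declining.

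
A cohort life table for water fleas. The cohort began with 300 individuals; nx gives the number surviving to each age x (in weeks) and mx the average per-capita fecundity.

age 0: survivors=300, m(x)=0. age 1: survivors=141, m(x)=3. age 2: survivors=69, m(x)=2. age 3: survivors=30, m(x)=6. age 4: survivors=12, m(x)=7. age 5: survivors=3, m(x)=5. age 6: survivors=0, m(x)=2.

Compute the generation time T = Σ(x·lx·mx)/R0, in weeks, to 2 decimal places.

1.96

lx = nx/n0 = nx/300: 1, 0.47, 0.23, 0.1, 0.04, 0.01, 0
lx·mx: 0, 1.41, 0.46, 0.6, 0.28, 0.05, 0 → R0 = 2.8
x·lx·mx: 0, 1.41, 0.92, 1.8, 1.12, 0.25, 0 → Σ = 5.5
T = 5.5 / 2.8 = 1.964286… → 1.96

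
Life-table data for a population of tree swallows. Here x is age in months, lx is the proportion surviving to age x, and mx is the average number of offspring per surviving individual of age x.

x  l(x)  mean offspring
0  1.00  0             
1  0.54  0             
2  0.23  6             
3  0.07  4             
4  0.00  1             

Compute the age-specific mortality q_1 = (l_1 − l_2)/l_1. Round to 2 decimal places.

0.57

q_1 = (l_1 − l_2) / l_1 = (0.54 − 0.23) / 0.54
     = 0.31 / 0.54 = 0.574074… → 0.57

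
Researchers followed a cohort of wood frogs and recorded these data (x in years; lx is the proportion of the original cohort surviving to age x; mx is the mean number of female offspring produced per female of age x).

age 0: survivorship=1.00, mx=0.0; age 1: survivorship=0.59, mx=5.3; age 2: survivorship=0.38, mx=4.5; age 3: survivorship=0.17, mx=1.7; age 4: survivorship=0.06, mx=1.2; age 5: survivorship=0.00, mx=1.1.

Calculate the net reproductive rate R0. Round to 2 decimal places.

lx·mx by age: 0, 3.127, 1.71, 0.289, 0.072, 0
R0 = Σ lx·mx = 5.198 → 5.20

5.20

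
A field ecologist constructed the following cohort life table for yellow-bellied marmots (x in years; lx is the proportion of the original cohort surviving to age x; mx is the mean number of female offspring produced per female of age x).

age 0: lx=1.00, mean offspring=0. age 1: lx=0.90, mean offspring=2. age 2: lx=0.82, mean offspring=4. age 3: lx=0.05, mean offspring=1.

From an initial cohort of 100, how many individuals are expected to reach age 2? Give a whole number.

Expected survivors = N0 · l_2 = 100 × 0.82 = 82 → 82

82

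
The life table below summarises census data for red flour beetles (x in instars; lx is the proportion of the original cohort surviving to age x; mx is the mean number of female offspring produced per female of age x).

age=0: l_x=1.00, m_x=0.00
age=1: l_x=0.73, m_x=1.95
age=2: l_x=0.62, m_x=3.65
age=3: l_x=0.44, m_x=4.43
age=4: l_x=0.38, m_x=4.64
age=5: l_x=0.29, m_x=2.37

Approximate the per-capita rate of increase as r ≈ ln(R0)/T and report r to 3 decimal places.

0.758

R0 = Σ lx·mx = 0 + 1.4235 + 2.263 + 1.9492 + 1.7632 + 0.6873 = 8.0862
Σ x·lx·mx = 22.2864; T = 22.2864/8.0862 = 2.7561…
r ≈ ln(R0)/T = ln(8.0862)/2.7561… = 0.75837… → 0.758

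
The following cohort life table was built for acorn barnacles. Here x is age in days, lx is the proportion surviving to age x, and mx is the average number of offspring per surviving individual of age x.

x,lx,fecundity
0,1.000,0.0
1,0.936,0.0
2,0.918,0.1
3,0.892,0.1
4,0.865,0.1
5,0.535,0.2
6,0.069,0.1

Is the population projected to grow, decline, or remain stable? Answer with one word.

R0 = Σ lx·mx = 0 + 0 + 0.0918 + 0.0892 + 0.0865 + 0.107 + 0.0069 = 0.3814
R0 < 1, so the population is declining.

declining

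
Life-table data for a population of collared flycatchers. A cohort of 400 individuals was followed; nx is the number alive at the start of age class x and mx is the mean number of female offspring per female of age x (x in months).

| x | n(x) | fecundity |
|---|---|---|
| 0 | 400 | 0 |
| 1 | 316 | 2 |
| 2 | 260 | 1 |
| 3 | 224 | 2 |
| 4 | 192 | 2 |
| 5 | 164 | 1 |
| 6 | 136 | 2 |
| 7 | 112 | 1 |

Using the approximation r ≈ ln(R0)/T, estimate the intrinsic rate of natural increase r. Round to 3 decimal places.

0.543

lx = nx/n0 = nx/400: 1, 0.79, 0.65, 0.56, 0.48, 0.41, 0.34, 0.28
R0 = Σ lx·mx = 0 + 1.58 + 0.65 + 1.12 + 0.96 + 0.41 + 0.68 + 0.28 = 5.68
Σ x·lx·mx = 18.17; T = 18.17/5.68 = 3.19894…
r ≈ ln(R0)/T = ln(5.68)/3.19894… = 0.54298… → 0.543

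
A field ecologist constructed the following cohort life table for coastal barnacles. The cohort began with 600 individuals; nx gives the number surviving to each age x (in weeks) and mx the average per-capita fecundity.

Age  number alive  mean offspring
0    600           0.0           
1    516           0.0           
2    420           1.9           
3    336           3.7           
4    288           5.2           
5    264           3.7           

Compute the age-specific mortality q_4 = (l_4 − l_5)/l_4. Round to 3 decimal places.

lx = nx/n0 = nx/600: 1, 0.86, 0.7, 0.56, 0.48, 0.44
q_4 = (l_4 − l_5) / l_4 = (0.48 − 0.44) / 0.48
     = 0.04 / 0.48 = 0.083333… → 0.083

0.083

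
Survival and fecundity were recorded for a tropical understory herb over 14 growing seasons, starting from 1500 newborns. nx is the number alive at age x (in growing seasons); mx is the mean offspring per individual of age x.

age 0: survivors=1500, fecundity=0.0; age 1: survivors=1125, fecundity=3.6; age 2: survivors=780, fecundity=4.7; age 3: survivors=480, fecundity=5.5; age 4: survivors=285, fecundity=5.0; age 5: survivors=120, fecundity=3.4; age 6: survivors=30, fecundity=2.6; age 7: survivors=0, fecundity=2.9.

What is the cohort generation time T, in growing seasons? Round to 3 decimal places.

2.243

lx = nx/n0 = nx/1500: 1, 0.75, 0.52, 0.32, 0.19, 0.08, 0.02, 0
lx·mx: 0, 2.7, 2.444, 1.76, 0.95, 0.272, 0.052, 0 → R0 = 8.178
x·lx·mx: 0, 2.7, 4.888, 5.28, 3.8, 1.36, 0.312, 0 → Σ = 18.34
T = 18.34 / 8.178 = 2.242602… → 2.243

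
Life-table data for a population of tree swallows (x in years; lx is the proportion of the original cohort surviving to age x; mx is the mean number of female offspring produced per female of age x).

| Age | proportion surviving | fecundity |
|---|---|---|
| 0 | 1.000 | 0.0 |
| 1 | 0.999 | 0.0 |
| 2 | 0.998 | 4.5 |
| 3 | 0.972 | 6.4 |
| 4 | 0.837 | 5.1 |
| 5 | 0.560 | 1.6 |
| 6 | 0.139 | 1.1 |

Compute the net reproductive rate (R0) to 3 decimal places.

16.029

lx·mx by age: 0, 0, 4.491, 6.2208, 4.2687, 0.896, 0.1529
R0 = Σ lx·mx = 16.0294 → 16.029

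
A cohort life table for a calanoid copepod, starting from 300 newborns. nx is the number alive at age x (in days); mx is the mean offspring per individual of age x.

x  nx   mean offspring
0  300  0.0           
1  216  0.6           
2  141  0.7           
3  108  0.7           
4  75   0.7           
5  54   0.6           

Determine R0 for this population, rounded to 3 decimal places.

lx = nx/n0 = nx/300: 1, 0.72, 0.47, 0.36, 0.25, 0.18
lx·mx by age: 0, 0.432, 0.329, 0.252, 0.175, 0.108
R0 = Σ lx·mx = 1.296 → 1.296

1.296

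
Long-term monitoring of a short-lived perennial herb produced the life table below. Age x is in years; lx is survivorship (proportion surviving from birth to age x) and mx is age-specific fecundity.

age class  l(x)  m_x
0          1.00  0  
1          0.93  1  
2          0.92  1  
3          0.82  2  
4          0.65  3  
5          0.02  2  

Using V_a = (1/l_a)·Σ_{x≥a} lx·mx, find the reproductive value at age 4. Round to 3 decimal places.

3.062

lx·mx for x ≥ 4: 1.95, 0.04 → sum = 1.99
V_4 = 1.99 / l_4 = 1.99 / 0.65 = 3.061538… → 3.062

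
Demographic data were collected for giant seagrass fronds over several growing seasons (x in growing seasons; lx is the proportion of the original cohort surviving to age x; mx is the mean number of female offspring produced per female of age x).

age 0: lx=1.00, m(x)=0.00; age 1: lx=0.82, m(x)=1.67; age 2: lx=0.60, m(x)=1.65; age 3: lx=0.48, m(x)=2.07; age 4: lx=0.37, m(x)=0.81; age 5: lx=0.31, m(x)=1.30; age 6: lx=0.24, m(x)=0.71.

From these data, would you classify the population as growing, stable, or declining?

growing

R0 = Σ lx·mx = 0 + 1.3694 + 0.99 + 0.9936 + 0.2997 + 0.403 + 0.1704 = 4.2261
R0 > 1, so the population is growing.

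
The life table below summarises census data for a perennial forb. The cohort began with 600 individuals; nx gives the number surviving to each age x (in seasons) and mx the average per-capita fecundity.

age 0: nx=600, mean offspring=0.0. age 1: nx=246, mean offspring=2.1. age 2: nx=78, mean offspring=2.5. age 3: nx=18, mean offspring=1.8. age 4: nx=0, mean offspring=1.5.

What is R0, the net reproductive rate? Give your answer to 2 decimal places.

lx = nx/n0 = nx/600: 1, 0.41, 0.13, 0.03, 0
lx·mx by age: 0, 0.861, 0.325, 0.054, 0
R0 = Σ lx·mx = 1.24 → 1.24

1.24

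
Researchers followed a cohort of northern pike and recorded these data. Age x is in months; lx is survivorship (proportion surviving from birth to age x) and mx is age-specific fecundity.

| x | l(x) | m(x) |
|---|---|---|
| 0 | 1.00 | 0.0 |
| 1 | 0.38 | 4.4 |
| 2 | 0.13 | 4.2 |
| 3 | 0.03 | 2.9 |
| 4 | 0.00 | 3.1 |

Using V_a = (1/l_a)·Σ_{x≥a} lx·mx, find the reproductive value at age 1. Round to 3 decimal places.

lx·mx for x ≥ 1: 1.672, 0.546, 0.087, 0 → sum = 2.305
V_1 = 2.305 / l_1 = 2.305 / 0.38 = 6.065789… → 6.066

6.066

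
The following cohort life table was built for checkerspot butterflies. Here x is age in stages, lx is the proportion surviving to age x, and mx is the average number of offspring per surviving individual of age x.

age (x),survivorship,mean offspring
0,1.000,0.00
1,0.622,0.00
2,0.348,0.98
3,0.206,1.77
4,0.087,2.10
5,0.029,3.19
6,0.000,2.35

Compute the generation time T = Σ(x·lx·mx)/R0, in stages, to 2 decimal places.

3.03

lx·mx: 0, 0, 0.34104, 0.36462, 0.1827, 0.09251, 0 → R0 = 0.98087
x·lx·mx: 0, 0, 0.68208, 1.09386, 0.7308, 0.46255, 0 → Σ = 2.96929
T = 2.96929 / 0.98087 = 3.0272… → 3.03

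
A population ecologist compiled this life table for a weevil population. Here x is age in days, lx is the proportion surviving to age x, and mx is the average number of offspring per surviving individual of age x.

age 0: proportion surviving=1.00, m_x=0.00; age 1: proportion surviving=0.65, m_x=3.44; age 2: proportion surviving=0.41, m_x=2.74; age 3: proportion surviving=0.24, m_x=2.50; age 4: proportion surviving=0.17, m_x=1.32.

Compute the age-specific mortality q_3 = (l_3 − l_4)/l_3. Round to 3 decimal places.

q_3 = (l_3 − l_4) / l_3 = (0.24 − 0.17) / 0.24
     = 0.07 / 0.24 = 0.291667… → 0.292

0.292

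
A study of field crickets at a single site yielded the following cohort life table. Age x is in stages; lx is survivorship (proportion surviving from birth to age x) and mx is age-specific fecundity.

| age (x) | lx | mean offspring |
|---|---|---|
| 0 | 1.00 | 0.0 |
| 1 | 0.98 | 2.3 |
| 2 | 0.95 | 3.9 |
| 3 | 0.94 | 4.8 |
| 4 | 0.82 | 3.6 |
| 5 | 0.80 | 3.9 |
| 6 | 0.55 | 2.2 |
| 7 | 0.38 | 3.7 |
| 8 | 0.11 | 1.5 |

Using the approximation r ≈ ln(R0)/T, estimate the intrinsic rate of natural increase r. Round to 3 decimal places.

0.829

R0 = Σ lx·mx = 0 + 2.254 + 3.705 + 4.512 + 2.952 + 3.12 + 1.21 + 1.406 + 0.165 = 19.324
Σ x·lx·mx = 69.03; T = 69.03/19.324 = 3.57224…
r ≈ ln(R0)/T = ln(19.324)/3.57224… = 0.82899… → 0.829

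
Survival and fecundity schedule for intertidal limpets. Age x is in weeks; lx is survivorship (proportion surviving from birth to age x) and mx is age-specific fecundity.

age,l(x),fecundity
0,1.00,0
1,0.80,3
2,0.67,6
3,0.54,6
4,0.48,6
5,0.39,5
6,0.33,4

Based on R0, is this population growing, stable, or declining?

growing

R0 = Σ lx·mx = 0 + 2.4 + 4.02 + 3.24 + 2.88 + 1.95 + 1.32 = 15.81
R0 > 1, so the population is growing.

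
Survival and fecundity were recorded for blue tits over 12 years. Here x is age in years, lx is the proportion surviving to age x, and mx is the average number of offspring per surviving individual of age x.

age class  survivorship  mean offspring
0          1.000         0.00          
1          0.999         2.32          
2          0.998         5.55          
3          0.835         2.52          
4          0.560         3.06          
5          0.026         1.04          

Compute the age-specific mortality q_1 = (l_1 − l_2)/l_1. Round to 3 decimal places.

q_1 = (l_1 − l_2) / l_1 = (0.999 − 0.998) / 0.999
     = 0.001 / 0.999 = 0.001001… → 0.001

0.001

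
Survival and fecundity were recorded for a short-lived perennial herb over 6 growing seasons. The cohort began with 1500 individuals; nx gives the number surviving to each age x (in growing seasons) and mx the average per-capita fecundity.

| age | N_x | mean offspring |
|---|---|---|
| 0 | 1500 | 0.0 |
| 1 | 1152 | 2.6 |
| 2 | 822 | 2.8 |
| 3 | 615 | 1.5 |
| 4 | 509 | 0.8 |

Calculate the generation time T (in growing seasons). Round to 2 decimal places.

lx = nx/n0 = nx/1500: 1, 0.768, 0.548, 0.41, 0.33933…
lx·mx: 0, 1.9968, 1.5344, 0.615, 0.271467… → R0 = 4.417667…
x·lx·mx: 0, 1.9968, 3.0688, 1.845, 1.085867… → Σ = 7.996467…
T = 7.996467… / 4.417667… = 1.810111… → 1.81

1.81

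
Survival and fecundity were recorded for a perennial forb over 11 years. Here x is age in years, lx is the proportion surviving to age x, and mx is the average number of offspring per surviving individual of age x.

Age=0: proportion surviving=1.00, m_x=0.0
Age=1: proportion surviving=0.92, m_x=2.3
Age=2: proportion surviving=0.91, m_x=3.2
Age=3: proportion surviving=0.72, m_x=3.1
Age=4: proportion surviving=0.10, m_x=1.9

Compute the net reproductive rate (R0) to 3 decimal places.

7.450

lx·mx by age: 0, 2.116, 2.912, 2.232, 0.19
R0 = Σ lx·mx = 7.45 → 7.450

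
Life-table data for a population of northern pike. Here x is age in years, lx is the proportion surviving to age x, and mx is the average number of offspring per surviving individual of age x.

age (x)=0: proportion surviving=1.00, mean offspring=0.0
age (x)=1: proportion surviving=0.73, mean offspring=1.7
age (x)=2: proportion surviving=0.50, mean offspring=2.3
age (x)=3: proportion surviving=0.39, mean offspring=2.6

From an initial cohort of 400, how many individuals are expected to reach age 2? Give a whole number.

Expected survivors = N0 · l_2 = 400 × 0.50 = 200 → 200

200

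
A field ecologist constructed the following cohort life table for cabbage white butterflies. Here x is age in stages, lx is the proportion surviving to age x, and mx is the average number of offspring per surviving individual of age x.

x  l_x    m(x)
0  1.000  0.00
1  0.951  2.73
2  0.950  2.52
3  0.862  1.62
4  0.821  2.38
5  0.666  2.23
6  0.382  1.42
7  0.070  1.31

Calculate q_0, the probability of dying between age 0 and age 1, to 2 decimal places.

0.05

q_0 = (l_0 − l_1) / l_0 = (1 − 0.951) / 1
     = 0.049 / 1 = 0.049 → 0.05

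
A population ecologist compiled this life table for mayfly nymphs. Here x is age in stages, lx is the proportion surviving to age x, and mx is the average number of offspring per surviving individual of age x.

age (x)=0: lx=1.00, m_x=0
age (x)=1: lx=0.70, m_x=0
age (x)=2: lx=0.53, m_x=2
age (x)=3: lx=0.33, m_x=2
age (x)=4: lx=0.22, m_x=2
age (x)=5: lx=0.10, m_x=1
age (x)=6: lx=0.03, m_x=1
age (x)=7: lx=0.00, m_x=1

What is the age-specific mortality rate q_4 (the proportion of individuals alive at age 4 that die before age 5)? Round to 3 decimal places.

q_4 = (l_4 − l_5) / l_4 = (0.22 − 0.1) / 0.22
     = 0.12 / 0.22 = 0.545455… → 0.545

0.545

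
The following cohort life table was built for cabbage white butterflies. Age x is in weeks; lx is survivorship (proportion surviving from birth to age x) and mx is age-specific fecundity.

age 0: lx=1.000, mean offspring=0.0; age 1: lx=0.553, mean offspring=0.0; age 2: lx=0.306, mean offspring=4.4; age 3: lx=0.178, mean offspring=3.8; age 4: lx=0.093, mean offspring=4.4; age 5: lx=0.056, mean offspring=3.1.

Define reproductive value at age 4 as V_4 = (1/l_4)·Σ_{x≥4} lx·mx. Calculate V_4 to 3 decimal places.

6.267

lx·mx for x ≥ 4: 0.4092, 0.1736 → sum = 0.5828
V_4 = 0.5828 / l_4 = 0.5828 / 0.093 = 6.266667… → 6.267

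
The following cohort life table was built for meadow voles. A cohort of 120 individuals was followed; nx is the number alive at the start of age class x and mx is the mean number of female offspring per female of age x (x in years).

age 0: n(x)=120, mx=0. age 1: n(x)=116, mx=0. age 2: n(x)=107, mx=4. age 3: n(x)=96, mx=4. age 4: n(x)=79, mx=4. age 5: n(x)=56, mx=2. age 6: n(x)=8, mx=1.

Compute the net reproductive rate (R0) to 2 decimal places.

10.40

lx = nx/n0 = nx/120: 1, 0.96667…, 0.89167…, 0.8, 0.65833…, 0.46667…, 0.06667…
lx·mx by age: 0, 0, 3.566667…, 3.2, 2.633333…, 0.933333…, 0.066667…
R0 = Σ lx·mx = 10.4… → 10.40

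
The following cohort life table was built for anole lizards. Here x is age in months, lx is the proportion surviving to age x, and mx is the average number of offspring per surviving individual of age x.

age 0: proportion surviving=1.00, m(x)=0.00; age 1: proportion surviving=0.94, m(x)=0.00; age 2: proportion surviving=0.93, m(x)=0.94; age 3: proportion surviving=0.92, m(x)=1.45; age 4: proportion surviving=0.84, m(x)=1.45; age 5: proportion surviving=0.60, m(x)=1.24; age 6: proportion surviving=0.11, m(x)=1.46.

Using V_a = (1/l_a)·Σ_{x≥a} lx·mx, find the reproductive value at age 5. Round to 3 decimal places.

lx·mx for x ≥ 5: 0.744, 0.1606 → sum = 0.9046
V_5 = 0.9046 / l_5 = 0.9046 / 0.6 = 1.507667… → 1.508

1.508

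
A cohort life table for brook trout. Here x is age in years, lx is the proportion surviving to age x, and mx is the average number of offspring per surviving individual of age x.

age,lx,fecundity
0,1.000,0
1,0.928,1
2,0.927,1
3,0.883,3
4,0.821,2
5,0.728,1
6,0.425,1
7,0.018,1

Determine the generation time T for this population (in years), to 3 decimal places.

3.227

lx·mx: 0, 0.928, 0.927, 2.649, 1.642, 0.728, 0.425, 0.018 → R0 = 7.317
x·lx·mx: 0, 0.928, 1.854, 7.947, 6.568, 3.64, 2.55, 0.126 → Σ = 23.613
T = 23.613 / 7.317 = 3.227142… → 3.227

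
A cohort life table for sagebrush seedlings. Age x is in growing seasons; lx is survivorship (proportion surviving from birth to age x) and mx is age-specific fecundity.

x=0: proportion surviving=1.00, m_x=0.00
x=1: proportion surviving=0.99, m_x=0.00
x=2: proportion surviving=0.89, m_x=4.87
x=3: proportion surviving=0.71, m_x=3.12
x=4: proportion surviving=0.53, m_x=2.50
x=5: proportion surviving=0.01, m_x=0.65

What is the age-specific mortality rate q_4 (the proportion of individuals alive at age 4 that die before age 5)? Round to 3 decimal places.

0.981

q_4 = (l_4 − l_5) / l_4 = (0.53 − 0.01) / 0.53
     = 0.52 / 0.53 = 0.981132… → 0.981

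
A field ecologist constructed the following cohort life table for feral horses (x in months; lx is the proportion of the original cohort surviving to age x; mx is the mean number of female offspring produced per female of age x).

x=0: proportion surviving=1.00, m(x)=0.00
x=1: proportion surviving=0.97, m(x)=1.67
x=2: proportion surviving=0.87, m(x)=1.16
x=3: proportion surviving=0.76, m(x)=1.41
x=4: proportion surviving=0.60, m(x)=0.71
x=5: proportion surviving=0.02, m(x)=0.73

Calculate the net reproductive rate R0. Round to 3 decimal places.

lx·mx by age: 0, 1.6199, 1.0092, 1.0716, 0.426, 0.0146
R0 = Σ lx·mx = 4.1413 → 4.141

4.141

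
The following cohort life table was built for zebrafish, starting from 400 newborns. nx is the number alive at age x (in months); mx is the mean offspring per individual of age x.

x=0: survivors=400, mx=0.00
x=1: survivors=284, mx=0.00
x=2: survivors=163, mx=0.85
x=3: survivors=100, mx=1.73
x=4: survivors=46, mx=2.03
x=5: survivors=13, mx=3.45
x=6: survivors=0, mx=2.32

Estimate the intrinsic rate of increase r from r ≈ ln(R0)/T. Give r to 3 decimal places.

lx = nx/n0 = nx/400: 1, 0.71, 0.4075, 0.25, 0.115, 0.0325, 0
R0 = Σ lx·mx = 0 + 0 + 0.34638… + 0.4325 + 0.23345 + 0.11213… + 0 = 1.12445
Σ x·lx·mx = 3.484675; T = 3.484675/1.12445 = 3.099…
r ≈ ln(R0)/T = ln(1.12445)/3.099… = 0.03785… → 0.038

0.038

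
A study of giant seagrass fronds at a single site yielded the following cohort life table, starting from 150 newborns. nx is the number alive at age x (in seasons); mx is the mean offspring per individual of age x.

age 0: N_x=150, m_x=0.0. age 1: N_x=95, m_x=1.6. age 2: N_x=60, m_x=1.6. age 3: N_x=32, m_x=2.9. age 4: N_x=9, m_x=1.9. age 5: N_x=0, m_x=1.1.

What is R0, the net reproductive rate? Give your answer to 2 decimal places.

lx = nx/n0 = nx/150: 1, 0.63333…, 0.4, 0.21333…, 0.06, 0
lx·mx by age: 0, 1.013333…, 0.64, 0.618667…, 0.114, 0
R0 = Σ lx·mx = 2.386… → 2.39

2.39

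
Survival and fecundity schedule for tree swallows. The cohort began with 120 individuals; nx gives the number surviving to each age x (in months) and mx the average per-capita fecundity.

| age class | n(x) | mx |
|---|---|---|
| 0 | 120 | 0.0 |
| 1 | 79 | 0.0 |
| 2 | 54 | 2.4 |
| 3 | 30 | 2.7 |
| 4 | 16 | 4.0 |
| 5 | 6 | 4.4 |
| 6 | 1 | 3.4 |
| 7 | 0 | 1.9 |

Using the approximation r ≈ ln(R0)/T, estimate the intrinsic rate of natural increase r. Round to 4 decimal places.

0.3112

lx = nx/n0 = nx/120: 1, 0.65833…, 0.45, 0.25, 0.13333…, 0.05, 0.00833…, 0
R0 = Σ lx·mx = 0 + 0 + 1.08 + 0.675 + 0.53333… + 0.22 + 0.02833… + 0 = 2.536667…
Σ x·lx·mx = 7.588333…; T = 7.588333…/2.536667… = 2.99146…
r ≈ ln(R0)/T = ln(2.536667…)/2.99146… = 0.31117… → 0.3112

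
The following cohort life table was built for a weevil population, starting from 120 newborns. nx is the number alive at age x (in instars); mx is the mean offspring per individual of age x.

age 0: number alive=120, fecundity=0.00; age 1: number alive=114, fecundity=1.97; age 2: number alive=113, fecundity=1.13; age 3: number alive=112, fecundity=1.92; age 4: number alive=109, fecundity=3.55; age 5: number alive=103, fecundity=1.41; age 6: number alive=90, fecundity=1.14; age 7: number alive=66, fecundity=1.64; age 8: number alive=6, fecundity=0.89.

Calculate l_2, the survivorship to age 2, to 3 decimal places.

l_2 = n_2/n_0 = 113/120 = 0.941667… → 0.942

0.942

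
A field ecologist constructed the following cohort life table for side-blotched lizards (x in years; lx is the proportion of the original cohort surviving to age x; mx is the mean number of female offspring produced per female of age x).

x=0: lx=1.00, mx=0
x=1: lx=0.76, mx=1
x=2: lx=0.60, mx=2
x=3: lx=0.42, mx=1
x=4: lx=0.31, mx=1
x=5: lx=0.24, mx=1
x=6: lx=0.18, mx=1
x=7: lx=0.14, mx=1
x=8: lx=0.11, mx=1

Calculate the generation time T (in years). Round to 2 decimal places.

lx·mx: 0, 0.76, 1.2, 0.42, 0.31, 0.24, 0.18, 0.14, 0.11 → R0 = 3.36
x·lx·mx: 0, 0.76, 2.4, 1.26, 1.24, 1.2, 1.08, 0.98, 0.88 → Σ = 9.8
T = 9.8 / 3.36 = 2.916667… → 2.92

2.92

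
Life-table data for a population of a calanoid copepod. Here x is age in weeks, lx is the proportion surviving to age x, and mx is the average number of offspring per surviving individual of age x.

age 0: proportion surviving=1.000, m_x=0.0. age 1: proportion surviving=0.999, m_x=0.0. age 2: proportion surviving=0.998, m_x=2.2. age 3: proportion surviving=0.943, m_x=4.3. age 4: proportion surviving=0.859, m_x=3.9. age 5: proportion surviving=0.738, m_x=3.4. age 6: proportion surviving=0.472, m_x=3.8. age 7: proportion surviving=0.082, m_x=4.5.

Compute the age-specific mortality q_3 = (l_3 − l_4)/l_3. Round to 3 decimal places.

0.089

q_3 = (l_3 − l_4) / l_3 = (0.943 − 0.859) / 0.943
     = 0.084 / 0.943 = 0.089077… → 0.089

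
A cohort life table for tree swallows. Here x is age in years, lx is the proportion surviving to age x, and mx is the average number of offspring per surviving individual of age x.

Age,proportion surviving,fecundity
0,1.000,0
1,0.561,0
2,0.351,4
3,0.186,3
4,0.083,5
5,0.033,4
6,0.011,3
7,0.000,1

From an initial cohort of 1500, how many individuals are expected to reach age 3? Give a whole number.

Expected survivors = N0 · l_3 = 1500 × 0.186 = 279 → 279

279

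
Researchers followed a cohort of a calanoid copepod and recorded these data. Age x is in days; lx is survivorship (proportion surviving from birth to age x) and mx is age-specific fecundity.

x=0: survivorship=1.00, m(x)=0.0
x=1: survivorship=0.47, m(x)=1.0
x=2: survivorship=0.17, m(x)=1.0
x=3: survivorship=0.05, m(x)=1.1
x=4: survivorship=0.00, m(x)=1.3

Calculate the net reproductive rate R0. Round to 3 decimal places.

lx·mx by age: 0, 0.47, 0.17, 0.055, 0
R0 = Σ lx·mx = 0.695 → 0.695

0.695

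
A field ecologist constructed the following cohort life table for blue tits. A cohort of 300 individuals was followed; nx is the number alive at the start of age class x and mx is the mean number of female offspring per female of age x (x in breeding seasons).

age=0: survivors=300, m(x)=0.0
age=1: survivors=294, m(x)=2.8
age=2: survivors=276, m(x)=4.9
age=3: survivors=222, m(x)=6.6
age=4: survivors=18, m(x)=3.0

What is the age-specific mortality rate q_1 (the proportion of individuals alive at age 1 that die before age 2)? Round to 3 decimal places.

0.061

lx = nx/n0 = nx/300: 1, 0.98, 0.92, 0.74, 0.06
q_1 = (l_1 − l_2) / l_1 = (0.98 − 0.92) / 0.98
     = 0.06 / 0.98 = 0.061224… → 0.061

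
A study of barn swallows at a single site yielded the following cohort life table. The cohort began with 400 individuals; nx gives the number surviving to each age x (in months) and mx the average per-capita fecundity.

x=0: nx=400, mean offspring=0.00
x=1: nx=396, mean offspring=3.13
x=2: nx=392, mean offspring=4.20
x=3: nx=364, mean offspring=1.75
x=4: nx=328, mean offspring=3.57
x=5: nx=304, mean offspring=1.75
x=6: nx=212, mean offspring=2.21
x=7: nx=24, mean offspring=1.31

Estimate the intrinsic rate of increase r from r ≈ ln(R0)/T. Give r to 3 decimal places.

0.906

lx = nx/n0 = nx/400: 1, 0.99, 0.98, 0.91, 0.82, 0.76, 0.53, 0.06
R0 = Σ lx·mx = 0 + 3.0987 + 4.116 + 1.5925 + 2.9274 + 1.33 + 1.1713 + 0.0786 = 14.3145
Σ x·lx·mx = 42.0458; T = 42.0458/14.3145 = 2.93729…
r ≈ ln(R0)/T = ln(14.3145)/2.93729… = 0.90603… → 0.906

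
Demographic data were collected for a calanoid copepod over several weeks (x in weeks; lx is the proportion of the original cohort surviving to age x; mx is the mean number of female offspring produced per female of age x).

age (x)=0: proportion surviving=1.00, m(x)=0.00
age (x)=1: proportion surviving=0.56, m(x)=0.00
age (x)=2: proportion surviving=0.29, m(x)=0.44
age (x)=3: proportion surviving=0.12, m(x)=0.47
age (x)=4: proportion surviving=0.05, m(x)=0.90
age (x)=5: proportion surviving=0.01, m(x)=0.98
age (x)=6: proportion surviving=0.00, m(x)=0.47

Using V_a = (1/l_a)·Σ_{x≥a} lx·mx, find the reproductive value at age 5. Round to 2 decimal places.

0.98

lx·mx for x ≥ 5: 0.0098, 0 → sum = 0.0098
V_5 = 0.0098 / l_5 = 0.0098 / 0.01 = 0.98 → 0.98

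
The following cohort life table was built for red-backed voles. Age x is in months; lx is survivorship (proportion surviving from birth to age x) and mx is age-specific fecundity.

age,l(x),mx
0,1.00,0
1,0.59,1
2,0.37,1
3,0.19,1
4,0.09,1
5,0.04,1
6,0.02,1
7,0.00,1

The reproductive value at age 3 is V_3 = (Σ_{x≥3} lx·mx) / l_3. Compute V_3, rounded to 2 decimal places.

1.79

lx·mx for x ≥ 3: 0.19, 0.09, 0.04, 0.02, 0 → sum = 0.34
V_3 = 0.34 / l_3 = 0.34 / 0.19 = 1.789474… → 1.79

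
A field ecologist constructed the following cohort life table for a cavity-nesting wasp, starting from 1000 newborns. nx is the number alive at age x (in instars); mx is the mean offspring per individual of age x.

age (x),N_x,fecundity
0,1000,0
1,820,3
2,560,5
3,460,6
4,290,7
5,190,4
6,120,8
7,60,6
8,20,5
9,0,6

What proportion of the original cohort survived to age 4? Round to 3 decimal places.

0.290

l_4 = n_4/n_0 = 290/1000 = 0.29 → 0.290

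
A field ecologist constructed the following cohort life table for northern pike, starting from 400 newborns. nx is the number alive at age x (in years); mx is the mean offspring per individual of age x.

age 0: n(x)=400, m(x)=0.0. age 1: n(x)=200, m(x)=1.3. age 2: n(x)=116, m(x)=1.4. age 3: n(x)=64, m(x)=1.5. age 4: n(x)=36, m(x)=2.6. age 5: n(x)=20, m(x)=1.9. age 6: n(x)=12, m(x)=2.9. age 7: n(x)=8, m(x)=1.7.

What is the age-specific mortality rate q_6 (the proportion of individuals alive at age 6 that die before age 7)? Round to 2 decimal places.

lx = nx/n0 = nx/400: 1, 0.5, 0.29, 0.16, 0.09, 0.05, 0.03, 0.02
q_6 = (l_6 − l_7) / l_6 = (0.03 − 0.02) / 0.03
     = 0.01 / 0.03 = 0.333333… → 0.33

0.33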